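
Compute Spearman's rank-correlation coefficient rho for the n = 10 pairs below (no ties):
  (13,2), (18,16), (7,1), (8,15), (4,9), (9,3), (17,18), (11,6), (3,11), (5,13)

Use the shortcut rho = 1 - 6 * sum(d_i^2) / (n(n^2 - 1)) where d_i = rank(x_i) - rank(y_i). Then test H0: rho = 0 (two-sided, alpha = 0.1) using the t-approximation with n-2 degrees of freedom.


Step 1: Rank x and y separately (midranks; no ties here).
rank(x): 13->8, 18->10, 7->4, 8->5, 4->2, 9->6, 17->9, 11->7, 3->1, 5->3
rank(y): 2->2, 16->9, 1->1, 15->8, 9->5, 3->3, 18->10, 6->4, 11->6, 13->7
Step 2: d_i = R_x(i) - R_y(i); compute d_i^2.
  (8-2)^2=36, (10-9)^2=1, (4-1)^2=9, (5-8)^2=9, (2-5)^2=9, (6-3)^2=9, (9-10)^2=1, (7-4)^2=9, (1-6)^2=25, (3-7)^2=16
sum(d^2) = 124.
Step 3: rho = 1 - 6*124 / (10*(10^2 - 1)) = 1 - 744/990 = 0.248485.
Step 4: Under H0, t = rho * sqrt((n-2)/(1-rho^2)) = 0.7256 ~ t(8).
Step 5: Two-sided p-value from the t-distribution with 8 df = 0.488776.
Step 6: alpha = 0.1. fail to reject H0.

rho = 0.2485, p = 0.488776, fail to reject H0 at alpha = 0.1.


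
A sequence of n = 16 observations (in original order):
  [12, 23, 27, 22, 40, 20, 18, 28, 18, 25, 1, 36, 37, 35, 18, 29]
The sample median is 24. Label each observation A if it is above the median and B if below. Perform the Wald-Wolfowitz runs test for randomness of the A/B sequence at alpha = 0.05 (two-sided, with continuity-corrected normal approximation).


Step 1: Compute median = 24; label A = above, B = below.
Labels in order: BBABABBABABAAABA  (n_A = 8, n_B = 8)
Step 2: Count runs R = 12.
Step 3: Under H0 (random ordering), E[R] = 2*n_A*n_B/(n_A+n_B) + 1 = 2*8*8/16 + 1 = 9.0000.
        Var[R] = 2*n_A*n_B*(2*n_A*n_B - n_A - n_B) / ((n_A+n_B)^2 * (n_A+n_B-1)) = 14336/3840 = 3.7333.
        SD[R] = 1.9322.
Step 4: Continuity-corrected z = (R - 0.5 - E[R]) / SD[R] = (12 - 0.5 - 9.0000) / 1.9322 = 1.2939.
Step 5: Two-sided p-value via normal approximation = 2*(1 - Phi(|z|)) = 0.195709.
Step 6: alpha = 0.05. fail to reject H0.

R = 12, z = 1.2939, p = 0.195709, fail to reject H0.


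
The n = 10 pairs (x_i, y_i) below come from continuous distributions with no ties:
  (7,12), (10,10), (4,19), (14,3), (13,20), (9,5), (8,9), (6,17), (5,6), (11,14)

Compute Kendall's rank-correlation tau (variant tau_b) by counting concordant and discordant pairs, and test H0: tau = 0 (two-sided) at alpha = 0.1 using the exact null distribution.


Step 1: Enumerate the 45 unordered pairs (i,j) with i<j and classify each by sign(x_j-x_i) * sign(y_j-y_i).
  (1,2):dx=+3,dy=-2->D; (1,3):dx=-3,dy=+7->D; (1,4):dx=+7,dy=-9->D; (1,5):dx=+6,dy=+8->C
  (1,6):dx=+2,dy=-7->D; (1,7):dx=+1,dy=-3->D; (1,8):dx=-1,dy=+5->D; (1,9):dx=-2,dy=-6->C
  (1,10):dx=+4,dy=+2->C; (2,3):dx=-6,dy=+9->D; (2,4):dx=+4,dy=-7->D; (2,5):dx=+3,dy=+10->C
  (2,6):dx=-1,dy=-5->C; (2,7):dx=-2,dy=-1->C; (2,8):dx=-4,dy=+7->D; (2,9):dx=-5,dy=-4->C
  (2,10):dx=+1,dy=+4->C; (3,4):dx=+10,dy=-16->D; (3,5):dx=+9,dy=+1->C; (3,6):dx=+5,dy=-14->D
  (3,7):dx=+4,dy=-10->D; (3,8):dx=+2,dy=-2->D; (3,9):dx=+1,dy=-13->D; (3,10):dx=+7,dy=-5->D
  (4,5):dx=-1,dy=+17->D; (4,6):dx=-5,dy=+2->D; (4,7):dx=-6,dy=+6->D; (4,8):dx=-8,dy=+14->D
  (4,9):dx=-9,dy=+3->D; (4,10):dx=-3,dy=+11->D; (5,6):dx=-4,dy=-15->C; (5,7):dx=-5,dy=-11->C
  (5,8):dx=-7,dy=-3->C; (5,9):dx=-8,dy=-14->C; (5,10):dx=-2,dy=-6->C; (6,7):dx=-1,dy=+4->D
  (6,8):dx=-3,dy=+12->D; (6,9):dx=-4,dy=+1->D; (6,10):dx=+2,dy=+9->C; (7,8):dx=-2,dy=+8->D
  (7,9):dx=-3,dy=-3->C; (7,10):dx=+3,dy=+5->C; (8,9):dx=-1,dy=-11->C; (8,10):dx=+5,dy=-3->D
  (9,10):dx=+6,dy=+8->C
Step 2: C = 19, D = 26, total pairs = 45.
Step 3: tau = (C - D)/(n(n-1)/2) = (19 - 26)/45 = -0.155556.
Step 4: Exact two-sided p-value (enumerate n! = 3628800 permutations of y under H0): p = 0.600654.
Step 5: alpha = 0.1. fail to reject H0.

tau_b = -0.1556 (C=19, D=26), p = 0.600654, fail to reject H0.


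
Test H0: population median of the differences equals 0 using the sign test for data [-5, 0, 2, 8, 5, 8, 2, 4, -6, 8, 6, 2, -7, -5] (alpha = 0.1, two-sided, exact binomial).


Step 1: Discard zero differences. Original n = 14; n_eff = number of nonzero differences = 13.
Nonzero differences (with sign): -5, +2, +8, +5, +8, +2, +4, -6, +8, +6, +2, -7, -5
Step 2: Count signs: positive = 9, negative = 4.
Step 3: Under H0: P(positive) = 0.5, so the number of positives S ~ Bin(13, 0.5).
Step 4: Two-sided exact p-value = sum of Bin(13,0.5) probabilities at or below the observed probability = 0.266846.
Step 5: alpha = 0.1. fail to reject H0.

n_eff = 13, pos = 9, neg = 4, p = 0.266846, fail to reject H0.


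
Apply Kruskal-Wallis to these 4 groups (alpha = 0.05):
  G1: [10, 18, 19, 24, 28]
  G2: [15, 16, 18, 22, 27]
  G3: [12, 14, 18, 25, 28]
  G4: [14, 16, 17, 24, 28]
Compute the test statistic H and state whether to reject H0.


Step 1: Combine all N = 20 observations and assign midranks.
sorted (value, group, rank): (10,G1,1), (12,G3,2), (14,G3,3.5), (14,G4,3.5), (15,G2,5), (16,G2,6.5), (16,G4,6.5), (17,G4,8), (18,G1,10), (18,G2,10), (18,G3,10), (19,G1,12), (22,G2,13), (24,G1,14.5), (24,G4,14.5), (25,G3,16), (27,G2,17), (28,G1,19), (28,G3,19), (28,G4,19)
Step 2: Sum ranks within each group.
R_1 = 56.5 (n_1 = 5)
R_2 = 51.5 (n_2 = 5)
R_3 = 50.5 (n_3 = 5)
R_4 = 51.5 (n_4 = 5)
Step 3: H = 12/(N(N+1)) * sum(R_i^2/n_i) - 3(N+1)
     = 12/(20*21) * (56.5^2/5 + 51.5^2/5 + 50.5^2/5 + 51.5^2/5) - 3*21
     = 0.028571 * 2209.4 - 63
     = 0.125714.
Step 4: Ties present; correction factor C = 1 - 66/(20^3 - 20) = 0.991729. Corrected H = 0.125714 / 0.991729 = 0.126763.
Step 5: Under H0, H ~ chi^2(3); p-value = 0.988443.
Step 6: alpha = 0.05. fail to reject H0.

H = 0.1268, df = 3, p = 0.988443, fail to reject H0.


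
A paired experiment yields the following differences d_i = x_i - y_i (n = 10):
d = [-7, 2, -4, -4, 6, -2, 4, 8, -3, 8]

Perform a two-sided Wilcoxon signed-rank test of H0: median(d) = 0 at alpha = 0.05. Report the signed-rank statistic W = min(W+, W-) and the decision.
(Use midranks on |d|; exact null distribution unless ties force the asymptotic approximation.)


Step 1: Drop any zero differences (none here) and take |d_i|.
|d| = [7, 2, 4, 4, 6, 2, 4, 8, 3, 8]
Step 2: Midrank |d_i| (ties get averaged ranks).
ranks: |7|->8, |2|->1.5, |4|->5, |4|->5, |6|->7, |2|->1.5, |4|->5, |8|->9.5, |3|->3, |8|->9.5
Step 3: Attach original signs; sum ranks with positive sign and with negative sign.
W+ = 1.5 + 7 + 5 + 9.5 + 9.5 = 32.5
W- = 8 + 5 + 5 + 1.5 + 3 = 22.5
(Check: W+ + W- = 55 should equal n(n+1)/2 = 55.)
Step 4: Test statistic W = min(W+, W-) = 22.5.
Step 5: Ties in |d|, so use the tie-corrected normal approximation.
        E[W] = n(n+1)/4 = 10*11/4 = 27.5.
        Tie groups: |d|=2 (t=2), |d|=4 (t=3), |d|=8 (t=2); sum(t^3 - t) = 36.
        Var[W] = n(n+1)(2n+1)/24 - sum(t^3-t)/48 = 2310/24 - 36/48 = 95.5.
        z = (W - E[W]) / sqrt(Var[W]) = (22.5 - 27.5) / 9.7724 = -0.5116.
        Two-sided p = 2*Phi(z) = 0.608900.
Step 6: alpha = 0.05. fail to reject H0.

W+ = 32.5, W- = 22.5, W = min = 22.5, p = 0.608900, fail to reject H0.


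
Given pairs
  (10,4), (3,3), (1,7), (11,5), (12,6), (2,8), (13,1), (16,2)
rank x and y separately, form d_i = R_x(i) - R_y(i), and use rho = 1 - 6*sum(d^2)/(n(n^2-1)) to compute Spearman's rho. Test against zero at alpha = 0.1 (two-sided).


Step 1: Rank x and y separately (midranks; no ties here).
rank(x): 10->4, 3->3, 1->1, 11->5, 12->6, 2->2, 13->7, 16->8
rank(y): 4->4, 3->3, 7->7, 5->5, 6->6, 8->8, 1->1, 2->2
Step 2: d_i = R_x(i) - R_y(i); compute d_i^2.
  (4-4)^2=0, (3-3)^2=0, (1-7)^2=36, (5-5)^2=0, (6-6)^2=0, (2-8)^2=36, (7-1)^2=36, (8-2)^2=36
sum(d^2) = 144.
Step 3: rho = 1 - 6*144 / (8*(8^2 - 1)) = 1 - 864/504 = -0.714286.
Step 4: Under H0, t = rho * sqrt((n-2)/(1-rho^2)) = -2.5000 ~ t(6).
Step 5: Two-sided p-value from the t-distribution with 6 df = 0.046528.
Step 6: alpha = 0.1. reject H0.

rho = -0.7143, p = 0.046528, reject H0 at alpha = 0.1.


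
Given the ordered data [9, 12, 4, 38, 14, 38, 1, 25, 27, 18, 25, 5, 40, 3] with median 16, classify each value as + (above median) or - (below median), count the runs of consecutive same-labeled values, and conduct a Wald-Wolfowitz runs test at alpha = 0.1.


Step 1: Compute median = 16; label A = above, B = below.
Labels in order: BBBABABAAAABAB  (n_A = 7, n_B = 7)
Step 2: Count runs R = 9.
Step 3: Under H0 (random ordering), E[R] = 2*n_A*n_B/(n_A+n_B) + 1 = 2*7*7/14 + 1 = 8.0000.
        Var[R] = 2*n_A*n_B*(2*n_A*n_B - n_A - n_B) / ((n_A+n_B)^2 * (n_A+n_B-1)) = 8232/2548 = 3.2308.
        SD[R] = 1.7974.
Step 4: Continuity-corrected z = (R - 0.5 - E[R]) / SD[R] = (9 - 0.5 - 8.0000) / 1.7974 = 0.2782.
Step 5: Two-sided p-value via normal approximation = 2*(1 - Phi(|z|)) = 0.780879.
Step 6: alpha = 0.1. fail to reject H0.

R = 9, z = 0.2782, p = 0.780879, fail to reject H0.


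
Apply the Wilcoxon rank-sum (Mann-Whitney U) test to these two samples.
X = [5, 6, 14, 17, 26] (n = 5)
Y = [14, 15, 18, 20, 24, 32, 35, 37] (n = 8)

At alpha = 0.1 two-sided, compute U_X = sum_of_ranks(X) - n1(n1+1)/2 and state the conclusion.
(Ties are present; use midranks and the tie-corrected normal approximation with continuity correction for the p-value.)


Step 1: Combine and sort all 13 observations; assign midranks.
sorted (value, group): (5,X), (6,X), (14,X), (14,Y), (15,Y), (17,X), (18,Y), (20,Y), (24,Y), (26,X), (32,Y), (35,Y), (37,Y)
ranks: 5->1, 6->2, 14->3.5, 14->3.5, 15->5, 17->6, 18->7, 20->8, 24->9, 26->10, 32->11, 35->12, 37->13
Step 2: Rank sum for X: R1 = 1 + 2 + 3.5 + 6 + 10 = 22.5.
Step 3: U_X = R1 - n1(n1+1)/2 = 22.5 - 5*6/2 = 22.5 - 15 = 7.5.
       U_Y = n1*n2 - U_X = 40 - 7.5 = 32.5.
Step 4: Ties are present, so use the tie-corrected normal approximation (with continuity correction) for the p-value.
Step 5: p-value = 0.078571; compare to alpha = 0.1. reject H0.

U_X = 7.5, p = 0.078571, reject H0 at alpha = 0.1.


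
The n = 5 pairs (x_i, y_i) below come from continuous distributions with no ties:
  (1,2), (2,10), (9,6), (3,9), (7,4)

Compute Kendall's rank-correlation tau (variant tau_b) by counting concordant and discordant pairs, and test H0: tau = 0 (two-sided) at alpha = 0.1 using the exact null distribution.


Step 1: Enumerate the 10 unordered pairs (i,j) with i<j and classify each by sign(x_j-x_i) * sign(y_j-y_i).
  (1,2):dx=+1,dy=+8->C; (1,3):dx=+8,dy=+4->C; (1,4):dx=+2,dy=+7->C; (1,5):dx=+6,dy=+2->C
  (2,3):dx=+7,dy=-4->D; (2,4):dx=+1,dy=-1->D; (2,5):dx=+5,dy=-6->D; (3,4):dx=-6,dy=+3->D
  (3,5):dx=-2,dy=-2->C; (4,5):dx=+4,dy=-5->D
Step 2: C = 5, D = 5, total pairs = 10.
Step 3: tau = (C - D)/(n(n-1)/2) = (5 - 5)/10 = 0.000000.
Step 4: Exact two-sided p-value (enumerate n! = 120 permutations of y under H0): p = 1.000000.
Step 5: alpha = 0.1. fail to reject H0.

tau_b = 0.0000 (C=5, D=5), p = 1.000000, fail to reject H0.


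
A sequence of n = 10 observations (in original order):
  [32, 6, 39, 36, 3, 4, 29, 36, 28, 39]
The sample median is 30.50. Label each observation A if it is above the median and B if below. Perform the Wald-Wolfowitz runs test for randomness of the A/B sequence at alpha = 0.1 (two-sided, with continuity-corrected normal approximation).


Step 1: Compute median = 30.50; label A = above, B = below.
Labels in order: ABAABBBABA  (n_A = 5, n_B = 5)
Step 2: Count runs R = 7.
Step 3: Under H0 (random ordering), E[R] = 2*n_A*n_B/(n_A+n_B) + 1 = 2*5*5/10 + 1 = 6.0000.
        Var[R] = 2*n_A*n_B*(2*n_A*n_B - n_A - n_B) / ((n_A+n_B)^2 * (n_A+n_B-1)) = 2000/900 = 2.2222.
        SD[R] = 1.4907.
Step 4: Continuity-corrected z = (R - 0.5 - E[R]) / SD[R] = (7 - 0.5 - 6.0000) / 1.4907 = 0.3354.
Step 5: Two-sided p-value via normal approximation = 2*(1 - Phi(|z|)) = 0.737316.
Step 6: alpha = 0.1. fail to reject H0.

R = 7, z = 0.3354, p = 0.737316, fail to reject H0.


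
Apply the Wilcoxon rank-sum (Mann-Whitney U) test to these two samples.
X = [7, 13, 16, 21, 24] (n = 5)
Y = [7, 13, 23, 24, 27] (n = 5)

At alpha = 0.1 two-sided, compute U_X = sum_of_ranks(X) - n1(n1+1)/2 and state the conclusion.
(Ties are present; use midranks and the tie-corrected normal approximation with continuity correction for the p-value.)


Step 1: Combine and sort all 10 observations; assign midranks.
sorted (value, group): (7,X), (7,Y), (13,X), (13,Y), (16,X), (21,X), (23,Y), (24,X), (24,Y), (27,Y)
ranks: 7->1.5, 7->1.5, 13->3.5, 13->3.5, 16->5, 21->6, 23->7, 24->8.5, 24->8.5, 27->10
Step 2: Rank sum for X: R1 = 1.5 + 3.5 + 5 + 6 + 8.5 = 24.5.
Step 3: U_X = R1 - n1(n1+1)/2 = 24.5 - 5*6/2 = 24.5 - 15 = 9.5.
       U_Y = n1*n2 - U_X = 25 - 9.5 = 15.5.
Step 4: Ties are present, so use the tie-corrected normal approximation (with continuity correction) for the p-value.
Step 5: p-value = 0.598161; compare to alpha = 0.1. fail to reject H0.

U_X = 9.5, p = 0.598161, fail to reject H0 at alpha = 0.1.


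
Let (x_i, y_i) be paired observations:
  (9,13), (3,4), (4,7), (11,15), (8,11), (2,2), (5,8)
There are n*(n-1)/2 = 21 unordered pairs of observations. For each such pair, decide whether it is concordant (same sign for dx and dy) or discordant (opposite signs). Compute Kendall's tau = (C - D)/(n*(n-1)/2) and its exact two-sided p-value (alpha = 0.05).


Step 1: Enumerate the 21 unordered pairs (i,j) with i<j and classify each by sign(x_j-x_i) * sign(y_j-y_i).
  (1,2):dx=-6,dy=-9->C; (1,3):dx=-5,dy=-6->C; (1,4):dx=+2,dy=+2->C; (1,5):dx=-1,dy=-2->C
  (1,6):dx=-7,dy=-11->C; (1,7):dx=-4,dy=-5->C; (2,3):dx=+1,dy=+3->C; (2,4):dx=+8,dy=+11->C
  (2,5):dx=+5,dy=+7->C; (2,6):dx=-1,dy=-2->C; (2,7):dx=+2,dy=+4->C; (3,4):dx=+7,dy=+8->C
  (3,5):dx=+4,dy=+4->C; (3,6):dx=-2,dy=-5->C; (3,7):dx=+1,dy=+1->C; (4,5):dx=-3,dy=-4->C
  (4,6):dx=-9,dy=-13->C; (4,7):dx=-6,dy=-7->C; (5,6):dx=-6,dy=-9->C; (5,7):dx=-3,dy=-3->C
  (6,7):dx=+3,dy=+6->C
Step 2: C = 21, D = 0, total pairs = 21.
Step 3: tau = (C - D)/(n(n-1)/2) = (21 - 0)/21 = 1.000000.
Step 4: Exact two-sided p-value (enumerate n! = 5040 permutations of y under H0): p = 0.000397.
Step 5: alpha = 0.05. reject H0.

tau_b = 1.0000 (C=21, D=0), p = 0.000397, reject H0.


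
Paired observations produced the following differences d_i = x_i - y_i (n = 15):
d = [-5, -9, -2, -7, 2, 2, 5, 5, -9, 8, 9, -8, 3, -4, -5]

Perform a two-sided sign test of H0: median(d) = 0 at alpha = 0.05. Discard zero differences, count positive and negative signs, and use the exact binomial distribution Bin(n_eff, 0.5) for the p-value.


Step 1: Discard zero differences. Original n = 15; n_eff = number of nonzero differences = 15.
Nonzero differences (with sign): -5, -9, -2, -7, +2, +2, +5, +5, -9, +8, +9, -8, +3, -4, -5
Step 2: Count signs: positive = 7, negative = 8.
Step 3: Under H0: P(positive) = 0.5, so the number of positives S ~ Bin(15, 0.5).
Step 4: Two-sided exact p-value = sum of Bin(15,0.5) probabilities at or below the observed probability = 1.000000.
Step 5: alpha = 0.05. fail to reject H0.

n_eff = 15, pos = 7, neg = 8, p = 1.000000, fail to reject H0.


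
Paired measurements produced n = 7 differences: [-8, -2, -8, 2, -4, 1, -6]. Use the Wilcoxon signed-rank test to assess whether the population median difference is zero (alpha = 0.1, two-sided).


Step 1: Drop any zero differences (none here) and take |d_i|.
|d| = [8, 2, 8, 2, 4, 1, 6]
Step 2: Midrank |d_i| (ties get averaged ranks).
ranks: |8|->6.5, |2|->2.5, |8|->6.5, |2|->2.5, |4|->4, |1|->1, |6|->5
Step 3: Attach original signs; sum ranks with positive sign and with negative sign.
W+ = 2.5 + 1 = 3.5
W- = 6.5 + 2.5 + 6.5 + 4 + 5 = 24.5
(Check: W+ + W- = 28 should equal n(n+1)/2 = 28.)
Step 4: Test statistic W = min(W+, W-) = 3.5.
Step 5: Ties in |d|, so use the tie-corrected normal approximation.
        E[W] = n(n+1)/4 = 7*8/4 = 14.
        Tie groups: |d|=2 (t=2), |d|=8 (t=2); sum(t^3 - t) = 12.
        Var[W] = n(n+1)(2n+1)/24 - sum(t^3-t)/48 = 840/24 - 12/48 = 34.75.
        z = (W - E[W]) / sqrt(Var[W]) = (3.5 - 14) / 5.8949 = -1.7812.
        Two-sided p = 2*Phi(z) = 0.074880.
Step 6: alpha = 0.1. reject H0.

W+ = 3.5, W- = 24.5, W = min = 3.5, p = 0.074880, reject H0.


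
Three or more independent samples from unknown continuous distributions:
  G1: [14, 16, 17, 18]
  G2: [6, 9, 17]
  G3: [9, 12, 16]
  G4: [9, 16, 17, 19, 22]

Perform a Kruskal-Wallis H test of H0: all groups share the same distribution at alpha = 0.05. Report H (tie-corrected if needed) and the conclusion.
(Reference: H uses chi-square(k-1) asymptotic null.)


Step 1: Combine all N = 15 observations and assign midranks.
sorted (value, group, rank): (6,G2,1), (9,G2,3), (9,G3,3), (9,G4,3), (12,G3,5), (14,G1,6), (16,G1,8), (16,G3,8), (16,G4,8), (17,G1,11), (17,G2,11), (17,G4,11), (18,G1,13), (19,G4,14), (22,G4,15)
Step 2: Sum ranks within each group.
R_1 = 38 (n_1 = 4)
R_2 = 15 (n_2 = 3)
R_3 = 16 (n_3 = 3)
R_4 = 51 (n_4 = 5)
Step 3: H = 12/(N(N+1)) * sum(R_i^2/n_i) - 3(N+1)
     = 12/(15*16) * (38^2/4 + 15^2/3 + 16^2/3 + 51^2/5) - 3*16
     = 0.050000 * 1041.53 - 48
     = 4.076667.
Step 4: Ties present; correction factor C = 1 - 72/(15^3 - 15) = 0.978571. Corrected H = 4.076667 / 0.978571 = 4.165937.
Step 5: Under H0, H ~ chi^2(3); p-value = 0.244094.
Step 6: alpha = 0.05. fail to reject H0.

H = 4.1659, df = 3, p = 0.244094, fail to reject H0.


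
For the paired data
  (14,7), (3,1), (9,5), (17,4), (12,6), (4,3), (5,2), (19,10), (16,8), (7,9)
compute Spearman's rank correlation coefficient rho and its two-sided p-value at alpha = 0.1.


Step 1: Rank x and y separately (midranks; no ties here).
rank(x): 14->7, 3->1, 9->5, 17->9, 12->6, 4->2, 5->3, 19->10, 16->8, 7->4
rank(y): 7->7, 1->1, 5->5, 4->4, 6->6, 3->3, 2->2, 10->10, 8->8, 9->9
Step 2: d_i = R_x(i) - R_y(i); compute d_i^2.
  (7-7)^2=0, (1-1)^2=0, (5-5)^2=0, (9-4)^2=25, (6-6)^2=0, (2-3)^2=1, (3-2)^2=1, (10-10)^2=0, (8-8)^2=0, (4-9)^2=25
sum(d^2) = 52.
Step 3: rho = 1 - 6*52 / (10*(10^2 - 1)) = 1 - 312/990 = 0.684848.
Step 4: Under H0, t = rho * sqrt((n-2)/(1-rho^2)) = 2.6583 ~ t(8).
Step 5: Two-sided p-value from the t-distribution with 8 df = 0.028883.
Step 6: alpha = 0.1. reject H0.

rho = 0.6848, p = 0.028883, reject H0 at alpha = 0.1.


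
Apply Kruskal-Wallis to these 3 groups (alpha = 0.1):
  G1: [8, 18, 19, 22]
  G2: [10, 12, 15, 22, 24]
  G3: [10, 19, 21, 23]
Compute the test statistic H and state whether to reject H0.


Step 1: Combine all N = 13 observations and assign midranks.
sorted (value, group, rank): (8,G1,1), (10,G2,2.5), (10,G3,2.5), (12,G2,4), (15,G2,5), (18,G1,6), (19,G1,7.5), (19,G3,7.5), (21,G3,9), (22,G1,10.5), (22,G2,10.5), (23,G3,12), (24,G2,13)
Step 2: Sum ranks within each group.
R_1 = 25 (n_1 = 4)
R_2 = 35 (n_2 = 5)
R_3 = 31 (n_3 = 4)
Step 3: H = 12/(N(N+1)) * sum(R_i^2/n_i) - 3(N+1)
     = 12/(13*14) * (25^2/4 + 35^2/5 + 31^2/4) - 3*14
     = 0.065934 * 641.5 - 42
     = 0.296703.
Step 4: Ties present; correction factor C = 1 - 18/(13^3 - 13) = 0.991758. Corrected H = 0.296703 / 0.991758 = 0.299169.
Step 5: Under H0, H ~ chi^2(2); p-value = 0.861066.
Step 6: alpha = 0.1. fail to reject H0.

H = 0.2992, df = 2, p = 0.861066, fail to reject H0.


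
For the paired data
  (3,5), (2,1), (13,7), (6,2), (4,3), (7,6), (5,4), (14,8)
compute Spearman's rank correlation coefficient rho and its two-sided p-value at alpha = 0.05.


Step 1: Rank x and y separately (midranks; no ties here).
rank(x): 3->2, 2->1, 13->7, 6->5, 4->3, 7->6, 5->4, 14->8
rank(y): 5->5, 1->1, 7->7, 2->2, 3->3, 6->6, 4->4, 8->8
Step 2: d_i = R_x(i) - R_y(i); compute d_i^2.
  (2-5)^2=9, (1-1)^2=0, (7-7)^2=0, (5-2)^2=9, (3-3)^2=0, (6-6)^2=0, (4-4)^2=0, (8-8)^2=0
sum(d^2) = 18.
Step 3: rho = 1 - 6*18 / (8*(8^2 - 1)) = 1 - 108/504 = 0.785714.
Step 4: Under H0, t = rho * sqrt((n-2)/(1-rho^2)) = 3.1113 ~ t(6).
Step 5: Two-sided p-value from the t-distribution with 6 df = 0.020815.
Step 6: alpha = 0.05. reject H0.

rho = 0.7857, p = 0.020815, reject H0 at alpha = 0.05.


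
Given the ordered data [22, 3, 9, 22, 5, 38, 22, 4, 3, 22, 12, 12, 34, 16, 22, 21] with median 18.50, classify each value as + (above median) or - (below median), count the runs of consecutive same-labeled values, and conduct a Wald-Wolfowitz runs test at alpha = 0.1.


Step 1: Compute median = 18.50; label A = above, B = below.
Labels in order: ABBABAABBABBABAA  (n_A = 8, n_B = 8)
Step 2: Count runs R = 11.
Step 3: Under H0 (random ordering), E[R] = 2*n_A*n_B/(n_A+n_B) + 1 = 2*8*8/16 + 1 = 9.0000.
        Var[R] = 2*n_A*n_B*(2*n_A*n_B - n_A - n_B) / ((n_A+n_B)^2 * (n_A+n_B-1)) = 14336/3840 = 3.7333.
        SD[R] = 1.9322.
Step 4: Continuity-corrected z = (R - 0.5 - E[R]) / SD[R] = (11 - 0.5 - 9.0000) / 1.9322 = 0.7763.
Step 5: Two-sided p-value via normal approximation = 2*(1 - Phi(|z|)) = 0.437558.
Step 6: alpha = 0.1. fail to reject H0.

R = 11, z = 0.7763, p = 0.437558, fail to reject H0.


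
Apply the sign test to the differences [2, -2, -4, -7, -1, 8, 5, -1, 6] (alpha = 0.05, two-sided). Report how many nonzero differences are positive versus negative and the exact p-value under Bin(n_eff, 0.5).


Step 1: Discard zero differences. Original n = 9; n_eff = number of nonzero differences = 9.
Nonzero differences (with sign): +2, -2, -4, -7, -1, +8, +5, -1, +6
Step 2: Count signs: positive = 4, negative = 5.
Step 3: Under H0: P(positive) = 0.5, so the number of positives S ~ Bin(9, 0.5).
Step 4: Two-sided exact p-value = sum of Bin(9,0.5) probabilities at or below the observed probability = 1.000000.
Step 5: alpha = 0.05. fail to reject H0.

n_eff = 9, pos = 4, neg = 5, p = 1.000000, fail to reject H0.


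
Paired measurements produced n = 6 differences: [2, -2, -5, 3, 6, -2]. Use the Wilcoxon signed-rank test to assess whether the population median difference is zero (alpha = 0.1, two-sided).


Step 1: Drop any zero differences (none here) and take |d_i|.
|d| = [2, 2, 5, 3, 6, 2]
Step 2: Midrank |d_i| (ties get averaged ranks).
ranks: |2|->2, |2|->2, |5|->5, |3|->4, |6|->6, |2|->2
Step 3: Attach original signs; sum ranks with positive sign and with negative sign.
W+ = 2 + 4 + 6 = 12
W- = 2 + 5 + 2 = 9
(Check: W+ + W- = 21 should equal n(n+1)/2 = 21.)
Step 4: Test statistic W = min(W+, W-) = 9.
Step 5: Ties in |d|, so use the tie-corrected normal approximation.
        E[W] = n(n+1)/4 = 6*7/4 = 10.5.
        Tie groups: |d|=2 (t=3); sum(t^3 - t) = 24.
        Var[W] = n(n+1)(2n+1)/24 - sum(t^3-t)/48 = 546/24 - 24/48 = 22.25.
        z = (W - E[W]) / sqrt(Var[W]) = (9 - 10.5) / 4.7170 = -0.3180.
        Two-sided p = 2*Phi(z) = 0.750485.
Step 6: alpha = 0.1. fail to reject H0.

W+ = 12, W- = 9, W = min = 9, p = 0.750485, fail to reject H0.


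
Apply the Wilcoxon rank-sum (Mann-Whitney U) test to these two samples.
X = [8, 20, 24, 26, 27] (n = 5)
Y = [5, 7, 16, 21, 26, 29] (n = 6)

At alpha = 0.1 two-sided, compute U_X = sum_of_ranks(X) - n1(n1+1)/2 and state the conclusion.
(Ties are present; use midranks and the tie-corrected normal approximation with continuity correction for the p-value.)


Step 1: Combine and sort all 11 observations; assign midranks.
sorted (value, group): (5,Y), (7,Y), (8,X), (16,Y), (20,X), (21,Y), (24,X), (26,X), (26,Y), (27,X), (29,Y)
ranks: 5->1, 7->2, 8->3, 16->4, 20->5, 21->6, 24->7, 26->8.5, 26->8.5, 27->10, 29->11
Step 2: Rank sum for X: R1 = 3 + 5 + 7 + 8.5 + 10 = 33.5.
Step 3: U_X = R1 - n1(n1+1)/2 = 33.5 - 5*6/2 = 33.5 - 15 = 18.5.
       U_Y = n1*n2 - U_X = 30 - 18.5 = 11.5.
Step 4: Ties are present, so use the tie-corrected normal approximation (with continuity correction) for the p-value.
Step 5: p-value = 0.583025; compare to alpha = 0.1. fail to reject H0.

U_X = 18.5, p = 0.583025, fail to reject H0 at alpha = 0.1.


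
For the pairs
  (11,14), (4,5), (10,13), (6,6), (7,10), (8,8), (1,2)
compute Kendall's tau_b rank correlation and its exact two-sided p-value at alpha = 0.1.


Step 1: Enumerate the 21 unordered pairs (i,j) with i<j and classify each by sign(x_j-x_i) * sign(y_j-y_i).
  (1,2):dx=-7,dy=-9->C; (1,3):dx=-1,dy=-1->C; (1,4):dx=-5,dy=-8->C; (1,5):dx=-4,dy=-4->C
  (1,6):dx=-3,dy=-6->C; (1,7):dx=-10,dy=-12->C; (2,3):dx=+6,dy=+8->C; (2,4):dx=+2,dy=+1->C
  (2,5):dx=+3,dy=+5->C; (2,6):dx=+4,dy=+3->C; (2,7):dx=-3,dy=-3->C; (3,4):dx=-4,dy=-7->C
  (3,5):dx=-3,dy=-3->C; (3,6):dx=-2,dy=-5->C; (3,7):dx=-9,dy=-11->C; (4,5):dx=+1,dy=+4->C
  (4,6):dx=+2,dy=+2->C; (4,7):dx=-5,dy=-4->C; (5,6):dx=+1,dy=-2->D; (5,7):dx=-6,dy=-8->C
  (6,7):dx=-7,dy=-6->C
Step 2: C = 20, D = 1, total pairs = 21.
Step 3: tau = (C - D)/(n(n-1)/2) = (20 - 1)/21 = 0.904762.
Step 4: Exact two-sided p-value (enumerate n! = 5040 permutations of y under H0): p = 0.002778.
Step 5: alpha = 0.1. reject H0.

tau_b = 0.9048 (C=20, D=1), p = 0.002778, reject H0.


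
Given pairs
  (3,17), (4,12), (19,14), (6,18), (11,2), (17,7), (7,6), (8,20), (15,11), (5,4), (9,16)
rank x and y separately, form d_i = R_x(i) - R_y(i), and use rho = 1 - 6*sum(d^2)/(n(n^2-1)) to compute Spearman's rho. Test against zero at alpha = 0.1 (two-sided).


Step 1: Rank x and y separately (midranks; no ties here).
rank(x): 3->1, 4->2, 19->11, 6->4, 11->8, 17->10, 7->5, 8->6, 15->9, 5->3, 9->7
rank(y): 17->9, 12->6, 14->7, 18->10, 2->1, 7->4, 6->3, 20->11, 11->5, 4->2, 16->8
Step 2: d_i = R_x(i) - R_y(i); compute d_i^2.
  (1-9)^2=64, (2-6)^2=16, (11-7)^2=16, (4-10)^2=36, (8-1)^2=49, (10-4)^2=36, (5-3)^2=4, (6-11)^2=25, (9-5)^2=16, (3-2)^2=1, (7-8)^2=1
sum(d^2) = 264.
Step 3: rho = 1 - 6*264 / (11*(11^2 - 1)) = 1 - 1584/1320 = -0.200000.
Step 4: Under H0, t = rho * sqrt((n-2)/(1-rho^2)) = -0.6124 ~ t(9).
Step 5: Two-sided p-value from the t-distribution with 9 df = 0.555445.
Step 6: alpha = 0.1. fail to reject H0.

rho = -0.2000, p = 0.555445, fail to reject H0 at alpha = 0.1.


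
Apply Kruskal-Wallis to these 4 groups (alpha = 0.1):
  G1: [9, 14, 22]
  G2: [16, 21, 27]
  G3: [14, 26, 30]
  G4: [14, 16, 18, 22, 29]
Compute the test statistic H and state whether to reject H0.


Step 1: Combine all N = 14 observations and assign midranks.
sorted (value, group, rank): (9,G1,1), (14,G1,3), (14,G3,3), (14,G4,3), (16,G2,5.5), (16,G4,5.5), (18,G4,7), (21,G2,8), (22,G1,9.5), (22,G4,9.5), (26,G3,11), (27,G2,12), (29,G4,13), (30,G3,14)
Step 2: Sum ranks within each group.
R_1 = 13.5 (n_1 = 3)
R_2 = 25.5 (n_2 = 3)
R_3 = 28 (n_3 = 3)
R_4 = 38 (n_4 = 5)
Step 3: H = 12/(N(N+1)) * sum(R_i^2/n_i) - 3(N+1)
     = 12/(14*15) * (13.5^2/3 + 25.5^2/3 + 28^2/3 + 38^2/5) - 3*15
     = 0.057143 * 827.633 - 45
     = 2.293333.
Step 4: Ties present; correction factor C = 1 - 36/(14^3 - 14) = 0.986813. Corrected H = 2.293333 / 0.986813 = 2.323979.
Step 5: Under H0, H ~ chi^2(3); p-value = 0.507943.
Step 6: alpha = 0.1. fail to reject H0.

H = 2.3240, df = 3, p = 0.507943, fail to reject H0.


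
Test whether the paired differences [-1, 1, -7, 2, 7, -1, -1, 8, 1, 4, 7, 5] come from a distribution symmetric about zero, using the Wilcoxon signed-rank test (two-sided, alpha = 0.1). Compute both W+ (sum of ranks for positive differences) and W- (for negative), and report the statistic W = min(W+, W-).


Step 1: Drop any zero differences (none here) and take |d_i|.
|d| = [1, 1, 7, 2, 7, 1, 1, 8, 1, 4, 7, 5]
Step 2: Midrank |d_i| (ties get averaged ranks).
ranks: |1|->3, |1|->3, |7|->10, |2|->6, |7|->10, |1|->3, |1|->3, |8|->12, |1|->3, |4|->7, |7|->10, |5|->8
Step 3: Attach original signs; sum ranks with positive sign and with negative sign.
W+ = 3 + 6 + 10 + 12 + 3 + 7 + 10 + 8 = 59
W- = 3 + 10 + 3 + 3 = 19
(Check: W+ + W- = 78 should equal n(n+1)/2 = 78.)
Step 4: Test statistic W = min(W+, W-) = 19.
Step 5: Ties in |d|, so use the tie-corrected normal approximation.
        E[W] = n(n+1)/4 = 12*13/4 = 39.
        Tie groups: |d|=1 (t=5), |d|=7 (t=3); sum(t^3 - t) = 144.
        Var[W] = n(n+1)(2n+1)/24 - sum(t^3-t)/48 = 3900/24 - 144/48 = 159.5.
        z = (W - E[W]) / sqrt(Var[W]) = (19 - 39) / 12.6293 = -1.5836.
        Two-sided p = 2*Phi(z) = 0.113281.
Step 6: alpha = 0.1. fail to reject H0.

W+ = 59, W- = 19, W = min = 19, p = 0.113281, fail to reject H0.


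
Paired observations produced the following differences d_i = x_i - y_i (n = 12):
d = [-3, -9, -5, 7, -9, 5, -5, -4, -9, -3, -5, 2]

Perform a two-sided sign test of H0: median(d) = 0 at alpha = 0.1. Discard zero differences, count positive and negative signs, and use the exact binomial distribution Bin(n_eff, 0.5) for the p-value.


Step 1: Discard zero differences. Original n = 12; n_eff = number of nonzero differences = 12.
Nonzero differences (with sign): -3, -9, -5, +7, -9, +5, -5, -4, -9, -3, -5, +2
Step 2: Count signs: positive = 3, negative = 9.
Step 3: Under H0: P(positive) = 0.5, so the number of positives S ~ Bin(12, 0.5).
Step 4: Two-sided exact p-value = sum of Bin(12,0.5) probabilities at or below the observed probability = 0.145996.
Step 5: alpha = 0.1. fail to reject H0.

n_eff = 12, pos = 3, neg = 9, p = 0.145996, fail to reject H0.


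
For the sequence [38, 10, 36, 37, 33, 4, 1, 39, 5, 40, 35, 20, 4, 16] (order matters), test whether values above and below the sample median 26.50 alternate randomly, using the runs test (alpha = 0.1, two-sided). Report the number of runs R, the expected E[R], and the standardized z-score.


Step 1: Compute median = 26.50; label A = above, B = below.
Labels in order: ABAAABBABAABBB  (n_A = 7, n_B = 7)
Step 2: Count runs R = 8.
Step 3: Under H0 (random ordering), E[R] = 2*n_A*n_B/(n_A+n_B) + 1 = 2*7*7/14 + 1 = 8.0000.
        Var[R] = 2*n_A*n_B*(2*n_A*n_B - n_A - n_B) / ((n_A+n_B)^2 * (n_A+n_B-1)) = 8232/2548 = 3.2308.
        SD[R] = 1.7974.
Step 4: R = E[R], so z = 0 with no continuity correction.
Step 5: Two-sided p-value via normal approximation = 2*(1 - Phi(|z|)) = 1.000000.
Step 6: alpha = 0.1. fail to reject H0.

R = 8, z = 0.0000, p = 1.000000, fail to reject H0.


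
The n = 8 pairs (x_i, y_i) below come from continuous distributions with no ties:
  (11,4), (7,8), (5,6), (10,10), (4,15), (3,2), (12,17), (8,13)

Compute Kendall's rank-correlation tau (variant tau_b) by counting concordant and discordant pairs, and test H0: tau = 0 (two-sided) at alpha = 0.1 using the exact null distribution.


Step 1: Enumerate the 28 unordered pairs (i,j) with i<j and classify each by sign(x_j-x_i) * sign(y_j-y_i).
  (1,2):dx=-4,dy=+4->D; (1,3):dx=-6,dy=+2->D; (1,4):dx=-1,dy=+6->D; (1,5):dx=-7,dy=+11->D
  (1,6):dx=-8,dy=-2->C; (1,7):dx=+1,dy=+13->C; (1,8):dx=-3,dy=+9->D; (2,3):dx=-2,dy=-2->C
  (2,4):dx=+3,dy=+2->C; (2,5):dx=-3,dy=+7->D; (2,6):dx=-4,dy=-6->C; (2,7):dx=+5,dy=+9->C
  (2,8):dx=+1,dy=+5->C; (3,4):dx=+5,dy=+4->C; (3,5):dx=-1,dy=+9->D; (3,6):dx=-2,dy=-4->C
  (3,7):dx=+7,dy=+11->C; (3,8):dx=+3,dy=+7->C; (4,5):dx=-6,dy=+5->D; (4,6):dx=-7,dy=-8->C
  (4,7):dx=+2,dy=+7->C; (4,8):dx=-2,dy=+3->D; (5,6):dx=-1,dy=-13->C; (5,7):dx=+8,dy=+2->C
  (5,8):dx=+4,dy=-2->D; (6,7):dx=+9,dy=+15->C; (6,8):dx=+5,dy=+11->C; (7,8):dx=-4,dy=-4->C
Step 2: C = 18, D = 10, total pairs = 28.
Step 3: tau = (C - D)/(n(n-1)/2) = (18 - 10)/28 = 0.285714.
Step 4: Exact two-sided p-value (enumerate n! = 40320 permutations of y under H0): p = 0.398760.
Step 5: alpha = 0.1. fail to reject H0.

tau_b = 0.2857 (C=18, D=10), p = 0.398760, fail to reject H0.


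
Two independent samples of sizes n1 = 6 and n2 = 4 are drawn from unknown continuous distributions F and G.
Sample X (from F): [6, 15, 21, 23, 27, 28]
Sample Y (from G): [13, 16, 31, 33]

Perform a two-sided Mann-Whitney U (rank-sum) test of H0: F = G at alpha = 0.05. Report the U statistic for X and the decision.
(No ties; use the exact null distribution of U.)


Step 1: Combine and sort all 10 observations; assign midranks.
sorted (value, group): (6,X), (13,Y), (15,X), (16,Y), (21,X), (23,X), (27,X), (28,X), (31,Y), (33,Y)
ranks: 6->1, 13->2, 15->3, 16->4, 21->5, 23->6, 27->7, 28->8, 31->9, 33->10
Step 2: Rank sum for X: R1 = 1 + 3 + 5 + 6 + 7 + 8 = 30.
Step 3: U_X = R1 - n1(n1+1)/2 = 30 - 6*7/2 = 30 - 21 = 9.
       U_Y = n1*n2 - U_X = 24 - 9 = 15.
Step 4: No ties, so the exact null distribution of U (based on enumerating the C(10,6) = 210 equally likely rank assignments) gives the two-sided p-value.
Step 5: p-value = 0.609524; compare to alpha = 0.05. fail to reject H0.

U_X = 9, p = 0.609524, fail to reject H0 at alpha = 0.05.


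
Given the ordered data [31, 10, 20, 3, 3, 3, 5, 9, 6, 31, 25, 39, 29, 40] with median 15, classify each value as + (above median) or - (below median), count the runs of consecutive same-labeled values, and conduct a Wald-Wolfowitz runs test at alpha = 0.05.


Step 1: Compute median = 15; label A = above, B = below.
Labels in order: ABABBBBBBAAAAA  (n_A = 7, n_B = 7)
Step 2: Count runs R = 5.
Step 3: Under H0 (random ordering), E[R] = 2*n_A*n_B/(n_A+n_B) + 1 = 2*7*7/14 + 1 = 8.0000.
        Var[R] = 2*n_A*n_B*(2*n_A*n_B - n_A - n_B) / ((n_A+n_B)^2 * (n_A+n_B-1)) = 8232/2548 = 3.2308.
        SD[R] = 1.7974.
Step 4: Continuity-corrected z = (R + 0.5 - E[R]) / SD[R] = (5 + 0.5 - 8.0000) / 1.7974 = -1.3909.
Step 5: Two-sided p-value via normal approximation = 2*(1 - Phi(|z|)) = 0.164264.
Step 6: alpha = 0.05. fail to reject H0.

R = 5, z = -1.3909, p = 0.164264, fail to reject H0.


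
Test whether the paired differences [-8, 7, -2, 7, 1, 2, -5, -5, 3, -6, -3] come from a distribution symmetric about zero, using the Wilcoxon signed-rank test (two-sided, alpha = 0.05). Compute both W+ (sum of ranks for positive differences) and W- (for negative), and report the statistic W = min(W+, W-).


Step 1: Drop any zero differences (none here) and take |d_i|.
|d| = [8, 7, 2, 7, 1, 2, 5, 5, 3, 6, 3]
Step 2: Midrank |d_i| (ties get averaged ranks).
ranks: |8|->11, |7|->9.5, |2|->2.5, |7|->9.5, |1|->1, |2|->2.5, |5|->6.5, |5|->6.5, |3|->4.5, |6|->8, |3|->4.5
Step 3: Attach original signs; sum ranks with positive sign and with negative sign.
W+ = 9.5 + 9.5 + 1 + 2.5 + 4.5 = 27
W- = 11 + 2.5 + 6.5 + 6.5 + 8 + 4.5 = 39
(Check: W+ + W- = 66 should equal n(n+1)/2 = 66.)
Step 4: Test statistic W = min(W+, W-) = 27.
Step 5: Ties in |d|, so use the tie-corrected normal approximation.
        E[W] = n(n+1)/4 = 11*12/4 = 33.
        Tie groups: |d|=2 (t=2), |d|=3 (t=2), |d|=5 (t=2), |d|=7 (t=2); sum(t^3 - t) = 24.
        Var[W] = n(n+1)(2n+1)/24 - sum(t^3-t)/48 = 3036/24 - 24/48 = 126.
        z = (W - E[W]) / sqrt(Var[W]) = (27 - 33) / 11.2250 = -0.5345.
        Two-sided p = 2*Phi(z) = 0.592980.
Step 6: alpha = 0.05. fail to reject H0.

W+ = 27, W- = 39, W = min = 27, p = 0.592980, fail to reject H0.


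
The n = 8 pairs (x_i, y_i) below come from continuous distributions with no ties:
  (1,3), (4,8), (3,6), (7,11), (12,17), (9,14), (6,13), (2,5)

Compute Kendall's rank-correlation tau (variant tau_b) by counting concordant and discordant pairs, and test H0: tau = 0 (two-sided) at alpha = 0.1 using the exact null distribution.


Step 1: Enumerate the 28 unordered pairs (i,j) with i<j and classify each by sign(x_j-x_i) * sign(y_j-y_i).
  (1,2):dx=+3,dy=+5->C; (1,3):dx=+2,dy=+3->C; (1,4):dx=+6,dy=+8->C; (1,5):dx=+11,dy=+14->C
  (1,6):dx=+8,dy=+11->C; (1,7):dx=+5,dy=+10->C; (1,8):dx=+1,dy=+2->C; (2,3):dx=-1,dy=-2->C
  (2,4):dx=+3,dy=+3->C; (2,5):dx=+8,dy=+9->C; (2,6):dx=+5,dy=+6->C; (2,7):dx=+2,dy=+5->C
  (2,8):dx=-2,dy=-3->C; (3,4):dx=+4,dy=+5->C; (3,5):dx=+9,dy=+11->C; (3,6):dx=+6,dy=+8->C
  (3,7):dx=+3,dy=+7->C; (3,8):dx=-1,dy=-1->C; (4,5):dx=+5,dy=+6->C; (4,6):dx=+2,dy=+3->C
  (4,7):dx=-1,dy=+2->D; (4,8):dx=-5,dy=-6->C; (5,6):dx=-3,dy=-3->C; (5,7):dx=-6,dy=-4->C
  (5,8):dx=-10,dy=-12->C; (6,7):dx=-3,dy=-1->C; (6,8):dx=-7,dy=-9->C; (7,8):dx=-4,dy=-8->C
Step 2: C = 27, D = 1, total pairs = 28.
Step 3: tau = (C - D)/(n(n-1)/2) = (27 - 1)/28 = 0.928571.
Step 4: Exact two-sided p-value (enumerate n! = 40320 permutations of y under H0): p = 0.000397.
Step 5: alpha = 0.1. reject H0.

tau_b = 0.9286 (C=27, D=1), p = 0.000397, reject H0.


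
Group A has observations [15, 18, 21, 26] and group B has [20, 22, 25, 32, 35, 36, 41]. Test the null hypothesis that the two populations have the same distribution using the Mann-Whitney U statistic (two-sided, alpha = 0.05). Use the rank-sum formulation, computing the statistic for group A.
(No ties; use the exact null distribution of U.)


Step 1: Combine and sort all 11 observations; assign midranks.
sorted (value, group): (15,X), (18,X), (20,Y), (21,X), (22,Y), (25,Y), (26,X), (32,Y), (35,Y), (36,Y), (41,Y)
ranks: 15->1, 18->2, 20->3, 21->4, 22->5, 25->6, 26->7, 32->8, 35->9, 36->10, 41->11
Step 2: Rank sum for X: R1 = 1 + 2 + 4 + 7 = 14.
Step 3: U_X = R1 - n1(n1+1)/2 = 14 - 4*5/2 = 14 - 10 = 4.
       U_Y = n1*n2 - U_X = 28 - 4 = 24.
Step 4: No ties, so the exact null distribution of U (based on enumerating the C(11,4) = 330 equally likely rank assignments) gives the two-sided p-value.
Step 5: p-value = 0.072727; compare to alpha = 0.05. fail to reject H0.

U_X = 4, p = 0.072727, fail to reject H0 at alpha = 0.05.


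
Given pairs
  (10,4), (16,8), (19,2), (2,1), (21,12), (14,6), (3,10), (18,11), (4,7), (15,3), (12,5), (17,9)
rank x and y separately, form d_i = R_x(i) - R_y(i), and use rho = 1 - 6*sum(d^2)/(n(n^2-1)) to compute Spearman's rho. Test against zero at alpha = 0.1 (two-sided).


Step 1: Rank x and y separately (midranks; no ties here).
rank(x): 10->4, 16->8, 19->11, 2->1, 21->12, 14->6, 3->2, 18->10, 4->3, 15->7, 12->5, 17->9
rank(y): 4->4, 8->8, 2->2, 1->1, 12->12, 6->6, 10->10, 11->11, 7->7, 3->3, 5->5, 9->9
Step 2: d_i = R_x(i) - R_y(i); compute d_i^2.
  (4-4)^2=0, (8-8)^2=0, (11-2)^2=81, (1-1)^2=0, (12-12)^2=0, (6-6)^2=0, (2-10)^2=64, (10-11)^2=1, (3-7)^2=16, (7-3)^2=16, (5-5)^2=0, (9-9)^2=0
sum(d^2) = 178.
Step 3: rho = 1 - 6*178 / (12*(12^2 - 1)) = 1 - 1068/1716 = 0.377622.
Step 4: Under H0, t = rho * sqrt((n-2)/(1-rho^2)) = 1.2896 ~ t(10).
Step 5: Two-sided p-value from the t-distribution with 10 df = 0.226206.
Step 6: alpha = 0.1. fail to reject H0.

rho = 0.3776, p = 0.226206, fail to reject H0 at alpha = 0.1.


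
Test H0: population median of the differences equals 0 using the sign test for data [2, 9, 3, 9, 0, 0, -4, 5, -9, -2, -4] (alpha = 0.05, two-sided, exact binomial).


Step 1: Discard zero differences. Original n = 11; n_eff = number of nonzero differences = 9.
Nonzero differences (with sign): +2, +9, +3, +9, -4, +5, -9, -2, -4
Step 2: Count signs: positive = 5, negative = 4.
Step 3: Under H0: P(positive) = 0.5, so the number of positives S ~ Bin(9, 0.5).
Step 4: Two-sided exact p-value = sum of Bin(9,0.5) probabilities at or below the observed probability = 1.000000.
Step 5: alpha = 0.05. fail to reject H0.

n_eff = 9, pos = 5, neg = 4, p = 1.000000, fail to reject H0.


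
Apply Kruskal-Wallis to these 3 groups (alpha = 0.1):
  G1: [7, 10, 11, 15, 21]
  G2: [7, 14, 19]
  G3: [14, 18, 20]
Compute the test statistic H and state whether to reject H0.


Step 1: Combine all N = 11 observations and assign midranks.
sorted (value, group, rank): (7,G1,1.5), (7,G2,1.5), (10,G1,3), (11,G1,4), (14,G2,5.5), (14,G3,5.5), (15,G1,7), (18,G3,8), (19,G2,9), (20,G3,10), (21,G1,11)
Step 2: Sum ranks within each group.
R_1 = 26.5 (n_1 = 5)
R_2 = 16 (n_2 = 3)
R_3 = 23.5 (n_3 = 3)
Step 3: H = 12/(N(N+1)) * sum(R_i^2/n_i) - 3(N+1)
     = 12/(11*12) * (26.5^2/5 + 16^2/3 + 23.5^2/3) - 3*12
     = 0.090909 * 409.867 - 36
     = 1.260606.
Step 4: Ties present; correction factor C = 1 - 12/(11^3 - 11) = 0.990909. Corrected H = 1.260606 / 0.990909 = 1.272171.
Step 5: Under H0, H ~ chi^2(2); p-value = 0.529360.
Step 6: alpha = 0.1. fail to reject H0.

H = 1.2722, df = 2, p = 0.529360, fail to reject H0.


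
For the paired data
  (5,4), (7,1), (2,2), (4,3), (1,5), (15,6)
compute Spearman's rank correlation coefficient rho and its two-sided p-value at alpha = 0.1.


Step 1: Rank x and y separately (midranks; no ties here).
rank(x): 5->4, 7->5, 2->2, 4->3, 1->1, 15->6
rank(y): 4->4, 1->1, 2->2, 3->3, 5->5, 6->6
Step 2: d_i = R_x(i) - R_y(i); compute d_i^2.
  (4-4)^2=0, (5-1)^2=16, (2-2)^2=0, (3-3)^2=0, (1-5)^2=16, (6-6)^2=0
sum(d^2) = 32.
Step 3: rho = 1 - 6*32 / (6*(6^2 - 1)) = 1 - 192/210 = 0.085714.
Step 4: Under H0, t = rho * sqrt((n-2)/(1-rho^2)) = 0.1721 ~ t(4).
Step 5: Two-sided p-value from the t-distribution with 4 df = 0.871743.
Step 6: alpha = 0.1. fail to reject H0.

rho = 0.0857, p = 0.871743, fail to reject H0 at alpha = 0.1.


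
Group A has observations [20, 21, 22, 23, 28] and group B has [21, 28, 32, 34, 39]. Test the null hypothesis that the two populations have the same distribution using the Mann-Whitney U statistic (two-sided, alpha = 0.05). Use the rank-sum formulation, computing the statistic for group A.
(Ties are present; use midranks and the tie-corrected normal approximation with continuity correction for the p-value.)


Step 1: Combine and sort all 10 observations; assign midranks.
sorted (value, group): (20,X), (21,X), (21,Y), (22,X), (23,X), (28,X), (28,Y), (32,Y), (34,Y), (39,Y)
ranks: 20->1, 21->2.5, 21->2.5, 22->4, 23->5, 28->6.5, 28->6.5, 32->8, 34->9, 39->10
Step 2: Rank sum for X: R1 = 1 + 2.5 + 4 + 5 + 6.5 = 19.
Step 3: U_X = R1 - n1(n1+1)/2 = 19 - 5*6/2 = 19 - 15 = 4.
       U_Y = n1*n2 - U_X = 25 - 4 = 21.
Step 4: Ties are present, so use the tie-corrected normal approximation (with continuity correction) for the p-value.
Step 5: p-value = 0.092692; compare to alpha = 0.05. fail to reject H0.

U_X = 4, p = 0.092692, fail to reject H0 at alpha = 0.05.
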